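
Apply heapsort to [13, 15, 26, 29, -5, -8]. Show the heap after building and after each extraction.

Build heap: [29, 15, 26, 13, -5, -8]
Extract 29: [26, 15, -8, 13, -5, 29]
Extract 26: [15, 13, -8, -5, 26, 29]
Extract 15: [13, -5, -8, 15, 26, 29]
Extract 13: [-5, -8, 13, 15, 26, 29]
Extract -5: [-8, -5, 13, 15, 26, 29]


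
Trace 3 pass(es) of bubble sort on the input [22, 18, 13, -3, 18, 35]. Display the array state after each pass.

After pass 1: [18, 13, -3, 18, 22, 35] (4 swaps)
After pass 2: [13, -3, 18, 18, 22, 35] (2 swaps)
After pass 3: [-3, 13, 18, 18, 22, 35] (1 swaps)
Total swaps: 7


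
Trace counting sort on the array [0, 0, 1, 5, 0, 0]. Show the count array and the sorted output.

Count array: [4, 1, 0, 0, 0, 1]
(count[i] = number of elements equal to i)
Cumulative count: [4, 5, 5, 5, 5, 6]
Sorted: [0, 0, 0, 0, 1, 5]


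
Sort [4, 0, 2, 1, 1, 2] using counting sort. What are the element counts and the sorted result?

Count array: [1, 2, 2, 0, 1]
(count[i] = number of elements equal to i)
Cumulative count: [1, 3, 5, 5, 6]
Sorted: [0, 1, 1, 2, 2, 4]


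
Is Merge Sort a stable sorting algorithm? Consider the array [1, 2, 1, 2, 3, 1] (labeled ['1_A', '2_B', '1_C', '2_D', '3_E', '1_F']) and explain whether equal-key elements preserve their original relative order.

Trace Merge Sort on the labeled array (the key is the number; the letter only tracks identity):
  Merge [2_B] + [1_C] -> [1_C, 2_B]
  Merge [1_A] + [1_C, 2_B] -> [1_A, 1_C, 2_B]
  Merge [3_E] + [1_F] -> [1_F, 3_E]
  Merge [2_D] + [1_F, 3_E] -> [1_F, 2_D, 3_E]
  Merge [1_A, 1_C, 2_B] + [1_F, 2_D, 3_E] -> [1_A, 1_C, 1_F, 2_B, 2_D, 3_E]
Final order: [1_A, 1_C, 1_F, 2_B, 2_D, 3_E]
Equal keys:
  value 1: originally 1_A, 1_C, 1_F; after sorting 1_A, 1_C, 1_F -> order preserved
  value 2: originally 2_B, 2_D; after sorting 2_B, 2_D -> order preserved
All equal keys kept their original relative order. Merge Sort is stable: when the heads of the two halves are equal the merge takes from the left half first.
Answer: Stable


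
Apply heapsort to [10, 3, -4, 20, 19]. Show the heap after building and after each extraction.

Build heap: [20, 19, -4, 3, 10]
Extract 20: [19, 10, -4, 3, 20]
Extract 19: [10, 3, -4, 19, 20]
Extract 10: [3, -4, 10, 19, 20]
Extract 3: [-4, 3, 10, 19, 20]


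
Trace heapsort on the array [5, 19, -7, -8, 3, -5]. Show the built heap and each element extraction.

Build heap: [19, 5, -5, -8, 3, -7]
Extract 19: [5, 3, -5, -8, -7, 19]
Extract 5: [3, -7, -5, -8, 5, 19]
Extract 3: [-5, -7, -8, 3, 5, 19]
Extract -5: [-7, -8, -5, 3, 5, 19]
Extract -7: [-8, -7, -5, 3, 5, 19]


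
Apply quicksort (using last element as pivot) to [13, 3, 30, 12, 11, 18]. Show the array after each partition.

Partition 1: pivot=18 at index 4 -> [13, 3, 12, 11, 18, 30]
Partition 2: pivot=11 at index 1 -> [3, 11, 12, 13, 18, 30]
Partition 3: pivot=13 at index 3 -> [3, 11, 12, 13, 18, 30]


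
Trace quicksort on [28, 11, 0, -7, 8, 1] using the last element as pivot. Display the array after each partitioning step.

Partition 1: pivot=1 at index 2 -> [0, -7, 1, 11, 8, 28]
Partition 2: pivot=-7 at index 0 -> [-7, 0, 1, 11, 8, 28]
Partition 3: pivot=28 at index 5 -> [-7, 0, 1, 11, 8, 28]
Partition 4: pivot=8 at index 3 -> [-7, 0, 1, 8, 11, 28]


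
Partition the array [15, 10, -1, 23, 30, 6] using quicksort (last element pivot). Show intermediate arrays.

Partition 1: pivot=6 at index 1 -> [-1, 6, 15, 23, 30, 10]
Partition 2: pivot=10 at index 2 -> [-1, 6, 10, 23, 30, 15]
Partition 3: pivot=15 at index 3 -> [-1, 6, 10, 15, 30, 23]
Partition 4: pivot=23 at index 4 -> [-1, 6, 10, 15, 23, 30]


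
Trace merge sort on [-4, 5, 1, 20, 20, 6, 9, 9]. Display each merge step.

Divide and conquer:
  Merge [-4] + [5] -> [-4, 5]
  Merge [1] + [20] -> [1, 20]
  Merge [-4, 5] + [1, 20] -> [-4, 1, 5, 20]
  Merge [20] + [6] -> [6, 20]
  Merge [9] + [9] -> [9, 9]
  Merge [6, 20] + [9, 9] -> [6, 9, 9, 20]
  Merge [-4, 1, 5, 20] + [6, 9, 9, 20] -> [-4, 1, 5, 6, 9, 9, 20, 20]


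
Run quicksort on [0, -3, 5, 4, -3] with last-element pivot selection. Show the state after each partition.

Partition 1: pivot=-3 at index 1 -> [-3, -3, 5, 4, 0]
Partition 2: pivot=0 at index 2 -> [-3, -3, 0, 4, 5]
Partition 3: pivot=5 at index 4 -> [-3, -3, 0, 4, 5]


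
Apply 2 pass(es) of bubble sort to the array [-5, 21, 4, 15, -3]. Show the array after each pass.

After pass 1: [-5, 4, 15, -3, 21] (3 swaps)
After pass 2: [-5, 4, -3, 15, 21] (1 swaps)
Total swaps: 4


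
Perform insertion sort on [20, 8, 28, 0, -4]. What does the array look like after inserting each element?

First element 20 is already 'sorted'
Insert 8: shifted 1 elements -> [8, 20, 28, 0, -4]
Insert 28: shifted 0 elements -> [8, 20, 28, 0, -4]
Insert 0: shifted 3 elements -> [0, 8, 20, 28, -4]
Insert -4: shifted 4 elements -> [-4, 0, 8, 20, 28]


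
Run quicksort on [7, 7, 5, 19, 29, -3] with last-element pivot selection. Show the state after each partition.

Partition 1: pivot=-3 at index 0 -> [-3, 7, 5, 19, 29, 7]
Partition 2: pivot=7 at index 3 -> [-3, 7, 5, 7, 29, 19]
Partition 3: pivot=5 at index 1 -> [-3, 5, 7, 7, 29, 19]
Partition 4: pivot=19 at index 4 -> [-3, 5, 7, 7, 19, 29]


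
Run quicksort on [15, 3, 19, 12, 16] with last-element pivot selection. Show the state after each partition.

Partition 1: pivot=16 at index 3 -> [15, 3, 12, 16, 19]
Partition 2: pivot=12 at index 1 -> [3, 12, 15, 16, 19]


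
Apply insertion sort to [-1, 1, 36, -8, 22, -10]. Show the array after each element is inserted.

First element -1 is already 'sorted'
Insert 1: shifted 0 elements -> [-1, 1, 36, -8, 22, -10]
Insert 36: shifted 0 elements -> [-1, 1, 36, -8, 22, -10]
Insert -8: shifted 3 elements -> [-8, -1, 1, 36, 22, -10]
Insert 22: shifted 1 elements -> [-8, -1, 1, 22, 36, -10]
Insert -10: shifted 5 elements -> [-10, -8, -1, 1, 22, 36]


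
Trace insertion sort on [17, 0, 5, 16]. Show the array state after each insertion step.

First element 17 is already 'sorted'
Insert 0: shifted 1 elements -> [0, 17, 5, 16]
Insert 5: shifted 1 elements -> [0, 5, 17, 16]
Insert 16: shifted 1 elements -> [0, 5, 16, 17]


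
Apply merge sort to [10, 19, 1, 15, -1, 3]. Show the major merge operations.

Divide and conquer:
  Merge [19] + [1] -> [1, 19]
  Merge [10] + [1, 19] -> [1, 10, 19]
  Merge [-1] + [3] -> [-1, 3]
  Merge [15] + [-1, 3] -> [-1, 3, 15]
  Merge [1, 10, 19] + [-1, 3, 15] -> [-1, 1, 3, 10, 15, 19]


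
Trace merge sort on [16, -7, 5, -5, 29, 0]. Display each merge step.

Divide and conquer:
  Merge [-7] + [5] -> [-7, 5]
  Merge [16] + [-7, 5] -> [-7, 5, 16]
  Merge [29] + [0] -> [0, 29]
  Merge [-5] + [0, 29] -> [-5, 0, 29]
  Merge [-7, 5, 16] + [-5, 0, 29] -> [-7, -5, 0, 5, 16, 29]


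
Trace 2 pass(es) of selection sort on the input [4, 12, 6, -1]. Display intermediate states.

Pass 1: Select minimum -1 at index 3, swap -> [-1, 12, 6, 4]
Pass 2: Select minimum 4 at index 3, swap -> [-1, 4, 6, 12]


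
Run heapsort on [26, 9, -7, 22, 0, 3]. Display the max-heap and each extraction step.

Build heap: [26, 22, 3, 9, 0, -7]
Extract 26: [22, 9, 3, -7, 0, 26]
Extract 22: [9, 0, 3, -7, 22, 26]
Extract 9: [3, 0, -7, 9, 22, 26]
Extract 3: [0, -7, 3, 9, 22, 26]
Extract 0: [-7, 0, 3, 9, 22, 26]


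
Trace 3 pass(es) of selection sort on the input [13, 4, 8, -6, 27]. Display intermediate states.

Pass 1: Select minimum -6 at index 3, swap -> [-6, 4, 8, 13, 27]
Pass 2: Select minimum 4 at index 1, swap -> [-6, 4, 8, 13, 27]
Pass 3: Select minimum 8 at index 2, swap -> [-6, 4, 8, 13, 27]


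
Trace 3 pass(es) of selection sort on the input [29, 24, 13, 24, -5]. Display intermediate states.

Pass 1: Select minimum -5 at index 4, swap -> [-5, 24, 13, 24, 29]
Pass 2: Select minimum 13 at index 2, swap -> [-5, 13, 24, 24, 29]
Pass 3: Select minimum 24 at index 2, swap -> [-5, 13, 24, 24, 29]


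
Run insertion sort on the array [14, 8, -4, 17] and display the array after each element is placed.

First element 14 is already 'sorted'
Insert 8: shifted 1 elements -> [8, 14, -4, 17]
Insert -4: shifted 2 elements -> [-4, 8, 14, 17]
Insert 17: shifted 0 elements -> [-4, 8, 14, 17]


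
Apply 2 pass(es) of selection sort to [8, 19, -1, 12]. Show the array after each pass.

Pass 1: Select minimum -1 at index 2, swap -> [-1, 19, 8, 12]
Pass 2: Select minimum 8 at index 2, swap -> [-1, 8, 19, 12]


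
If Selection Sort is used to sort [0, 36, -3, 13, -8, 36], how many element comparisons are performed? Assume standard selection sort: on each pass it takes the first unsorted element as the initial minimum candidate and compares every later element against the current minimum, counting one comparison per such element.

Pass 1: scan indices 1..5 for the minimum = 5 comparison(s); min is -8, place at index 0 -> [-8, 36, -3, 13, 0, 36]
Pass 2: scan indices 2..5 for the minimum = 4 comparison(s); min is -3, place at index 1 -> [-8, -3, 36, 13, 0, 36]
Pass 3: scan indices 3..5 for the minimum = 3 comparison(s); min is 0, place at index 2 -> [-8, -3, 0, 13, 36, 36]
Pass 4: scan indices 4..5 for the minimum = 2 comparison(s); min is 13, place at index 3 -> [-8, -3, 0, 13, 36, 36]
Pass 5: scan indices 5..5 for the minimum = 1 comparison(s); min is 36, place at index 4 -> [-8, -3, 0, 13, 36, 36]
Selection sort always scans the whole unsorted suffix, so the count is (n-1) + (n-2) + ... + 1 = n(n-1)/2 = 6*5/2 = 15 regardless of the input order.
Total comparisons: 5 + 4 + 3 + 2 + 1 = 15


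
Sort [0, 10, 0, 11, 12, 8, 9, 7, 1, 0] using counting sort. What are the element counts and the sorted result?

Count array: [3, 1, 0, 0, 0, 0, 0, 1, 1, 1, 1, 1, 1]
(count[i] = number of elements equal to i)
Cumulative count: [3, 4, 4, 4, 4, 4, 4, 5, 6, 7, 8, 9, 10]
Sorted: [0, 0, 0, 1, 7, 8, 9, 10, 11, 12]


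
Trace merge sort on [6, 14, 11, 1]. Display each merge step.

Divide and conquer:
  Merge [6] + [14] -> [6, 14]
  Merge [11] + [1] -> [1, 11]
  Merge [6, 14] + [1, 11] -> [1, 6, 11, 14]


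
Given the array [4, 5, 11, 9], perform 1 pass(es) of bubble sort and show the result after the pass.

After pass 1: [4, 5, 9, 11] (1 swaps)
Total swaps: 1


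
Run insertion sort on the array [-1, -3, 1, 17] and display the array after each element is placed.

First element -1 is already 'sorted'
Insert -3: shifted 1 elements -> [-3, -1, 1, 17]
Insert 1: shifted 0 elements -> [-3, -1, 1, 17]
Insert 17: shifted 0 elements -> [-3, -1, 1, 17]


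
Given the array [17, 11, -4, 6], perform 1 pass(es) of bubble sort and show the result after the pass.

After pass 1: [11, -4, 6, 17] (3 swaps)
Total swaps: 3


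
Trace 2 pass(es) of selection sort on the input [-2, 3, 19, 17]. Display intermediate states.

Pass 1: Select minimum -2 at index 0, swap -> [-2, 3, 19, 17]
Pass 2: Select minimum 3 at index 1, swap -> [-2, 3, 19, 17]


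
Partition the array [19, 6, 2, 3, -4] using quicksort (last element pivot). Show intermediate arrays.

Partition 1: pivot=-4 at index 0 -> [-4, 6, 2, 3, 19]
Partition 2: pivot=19 at index 4 -> [-4, 6, 2, 3, 19]
Partition 3: pivot=3 at index 2 -> [-4, 2, 3, 6, 19]


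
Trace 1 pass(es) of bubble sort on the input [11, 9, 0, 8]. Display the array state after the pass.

After pass 1: [9, 0, 8, 11] (3 swaps)
Total swaps: 3


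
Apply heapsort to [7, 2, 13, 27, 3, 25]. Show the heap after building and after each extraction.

Build heap: [27, 7, 25, 2, 3, 13]
Extract 27: [25, 7, 13, 2, 3, 27]
Extract 25: [13, 7, 3, 2, 25, 27]
Extract 13: [7, 2, 3, 13, 25, 27]
Extract 7: [3, 2, 7, 13, 25, 27]
Extract 3: [2, 3, 7, 13, 25, 27]


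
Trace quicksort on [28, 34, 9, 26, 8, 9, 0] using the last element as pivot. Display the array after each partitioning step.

Partition 1: pivot=0 at index 0 -> [0, 34, 9, 26, 8, 9, 28]
Partition 2: pivot=28 at index 5 -> [0, 9, 26, 8, 9, 28, 34]
Partition 3: pivot=9 at index 3 -> [0, 9, 8, 9, 26, 28, 34]
Partition 4: pivot=8 at index 1 -> [0, 8, 9, 9, 26, 28, 34]


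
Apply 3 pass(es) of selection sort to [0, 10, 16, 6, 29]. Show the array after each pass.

Pass 1: Select minimum 0 at index 0, swap -> [0, 10, 16, 6, 29]
Pass 2: Select minimum 6 at index 3, swap -> [0, 6, 16, 10, 29]
Pass 3: Select minimum 10 at index 3, swap -> [0, 6, 10, 16, 29]


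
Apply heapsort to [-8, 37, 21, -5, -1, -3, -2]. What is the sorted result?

Build heap: [37, -1, 21, -5, -8, -3, -2]
Extract 37: [21, -1, -2, -5, -8, -3, 37]
Extract 21: [-1, -3, -2, -5, -8, 21, 37]
Extract -1: [-2, -3, -8, -5, -1, 21, 37]
Extract -2: [-3, -5, -8, -2, -1, 21, 37]
Extract -3: [-5, -8, -3, -2, -1, 21, 37]
Extract -5: [-8, -5, -3, -2, -1, 21, 37]


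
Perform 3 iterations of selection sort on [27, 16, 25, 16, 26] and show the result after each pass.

Pass 1: Select minimum 16 at index 1, swap -> [16, 27, 25, 16, 26]
Pass 2: Select minimum 16 at index 3, swap -> [16, 16, 25, 27, 26]
Pass 3: Select minimum 25 at index 2, swap -> [16, 16, 25, 27, 26]


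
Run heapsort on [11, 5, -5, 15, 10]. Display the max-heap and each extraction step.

Build heap: [15, 11, -5, 5, 10]
Extract 15: [11, 10, -5, 5, 15]
Extract 11: [10, 5, -5, 11, 15]
Extract 10: [5, -5, 10, 11, 15]
Extract 5: [-5, 5, 10, 11, 15]


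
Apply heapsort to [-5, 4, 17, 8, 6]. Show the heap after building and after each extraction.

Build heap: [17, 8, -5, 4, 6]
Extract 17: [8, 6, -5, 4, 17]
Extract 8: [6, 4, -5, 8, 17]
Extract 6: [4, -5, 6, 8, 17]
Extract 4: [-5, 4, 6, 8, 17]


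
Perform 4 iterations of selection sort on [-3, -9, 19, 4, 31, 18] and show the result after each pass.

Pass 1: Select minimum -9 at index 1, swap -> [-9, -3, 19, 4, 31, 18]
Pass 2: Select minimum -3 at index 1, swap -> [-9, -3, 19, 4, 31, 18]
Pass 3: Select minimum 4 at index 3, swap -> [-9, -3, 4, 19, 31, 18]
Pass 4: Select minimum 18 at index 5, swap -> [-9, -3, 4, 18, 31, 19]


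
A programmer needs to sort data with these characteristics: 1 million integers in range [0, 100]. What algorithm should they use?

Best choice: Counting sort
Reason: O(n + k) where k=100 is small; linear time beats O(n log n)


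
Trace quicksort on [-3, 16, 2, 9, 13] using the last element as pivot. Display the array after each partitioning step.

Partition 1: pivot=13 at index 3 -> [-3, 2, 9, 13, 16]
Partition 2: pivot=9 at index 2 -> [-3, 2, 9, 13, 16]
Partition 3: pivot=2 at index 1 -> [-3, 2, 9, 13, 16]


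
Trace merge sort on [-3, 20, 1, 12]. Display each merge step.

Divide and conquer:
  Merge [-3] + [20] -> [-3, 20]
  Merge [1] + [12] -> [1, 12]
  Merge [-3, 20] + [1, 12] -> [-3, 1, 12, 20]


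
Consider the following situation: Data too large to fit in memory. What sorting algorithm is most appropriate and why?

Best choice: External merge sort
Reason: Minimizes disk I/O by sequential reads/writes


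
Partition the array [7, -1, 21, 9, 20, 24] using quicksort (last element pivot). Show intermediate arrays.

Partition 1: pivot=24 at index 5 -> [7, -1, 21, 9, 20, 24]
Partition 2: pivot=20 at index 3 -> [7, -1, 9, 20, 21, 24]
Partition 3: pivot=9 at index 2 -> [7, -1, 9, 20, 21, 24]
Partition 4: pivot=-1 at index 0 -> [-1, 7, 9, 20, 21, 24]


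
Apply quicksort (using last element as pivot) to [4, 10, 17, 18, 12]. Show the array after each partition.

Partition 1: pivot=12 at index 2 -> [4, 10, 12, 18, 17]
Partition 2: pivot=10 at index 1 -> [4, 10, 12, 18, 17]
Partition 3: pivot=17 at index 3 -> [4, 10, 12, 17, 18]


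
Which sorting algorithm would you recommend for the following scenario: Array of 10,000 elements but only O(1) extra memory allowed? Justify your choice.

Best choice: Heapsort
Reason: Heapsort rearranges the array in place using O(1) auxiliary space and still guarantees O(n log n) time; quicksort partitions in place but needs Theta(log n) stack space for recursion (O(n) in the worst case), and mergesort requires O(n) auxiliary space


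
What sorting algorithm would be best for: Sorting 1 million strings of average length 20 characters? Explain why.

Best choice: MSD radix sort or Mergesort
Reason: MSD radix sort is a non-comparison sort that buckets the strings by successive character positions, running in time proportional to the total number of characters examined rather than O(n log n) string comparisons; mergesort is a stable O(n log n)-comparison alternative that works for arbitrary variable-length keys


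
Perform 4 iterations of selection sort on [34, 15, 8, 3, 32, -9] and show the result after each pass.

Pass 1: Select minimum -9 at index 5, swap -> [-9, 15, 8, 3, 32, 34]
Pass 2: Select minimum 3 at index 3, swap -> [-9, 3, 8, 15, 32, 34]
Pass 3: Select minimum 8 at index 2, swap -> [-9, 3, 8, 15, 32, 34]
Pass 4: Select minimum 15 at index 3, swap -> [-9, 3, 8, 15, 32, 34]


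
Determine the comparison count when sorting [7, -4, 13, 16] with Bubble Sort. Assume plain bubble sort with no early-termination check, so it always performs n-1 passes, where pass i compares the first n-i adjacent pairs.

Pass 1: compare adjacent pairs (0,1)..(2,3) = 3 comparison(s), 1 swap(s) -> [-4, 7, 13, 16]
Pass 2: compare adjacent pairs (0,1)..(1,2) = 2 comparison(s), 0 swap(s) -> [-4, 7, 13, 16]
Pass 3: compare adjacent pairs (0,1)..(0,1) = 1 comparison(s), 0 swap(s) -> [-4, 7, 13, 16]
Total comparisons: 3 + 2 + 1 = 6


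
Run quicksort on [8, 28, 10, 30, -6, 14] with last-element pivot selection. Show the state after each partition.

Partition 1: pivot=14 at index 3 -> [8, 10, -6, 14, 28, 30]
Partition 2: pivot=-6 at index 0 -> [-6, 10, 8, 14, 28, 30]
Partition 3: pivot=8 at index 1 -> [-6, 8, 10, 14, 28, 30]
Partition 4: pivot=30 at index 5 -> [-6, 8, 10, 14, 28, 30]


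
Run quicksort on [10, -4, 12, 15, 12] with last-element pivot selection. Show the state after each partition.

Partition 1: pivot=12 at index 3 -> [10, -4, 12, 12, 15]
Partition 2: pivot=12 at index 2 -> [10, -4, 12, 12, 15]
Partition 3: pivot=-4 at index 0 -> [-4, 10, 12, 12, 15]


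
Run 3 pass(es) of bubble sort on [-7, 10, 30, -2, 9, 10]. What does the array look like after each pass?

After pass 1: [-7, 10, -2, 9, 10, 30] (3 swaps)
After pass 2: [-7, -2, 9, 10, 10, 30] (2 swaps)
After pass 3: [-7, -2, 9, 10, 10, 30] (0 swaps)
Total swaps: 5


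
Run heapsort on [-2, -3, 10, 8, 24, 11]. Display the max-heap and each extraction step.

Build heap: [24, 8, 11, -2, -3, 10]
Extract 24: [11, 8, 10, -2, -3, 24]
Extract 11: [10, 8, -3, -2, 11, 24]
Extract 10: [8, -2, -3, 10, 11, 24]
Extract 8: [-2, -3, 8, 10, 11, 24]
Extract -2: [-3, -2, 8, 10, 11, 24]


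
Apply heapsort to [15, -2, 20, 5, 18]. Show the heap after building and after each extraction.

Build heap: [20, 18, 15, 5, -2]
Extract 20: [18, 5, 15, -2, 20]
Extract 18: [15, 5, -2, 18, 20]
Extract 15: [5, -2, 15, 18, 20]
Extract 5: [-2, 5, 15, 18, 20]


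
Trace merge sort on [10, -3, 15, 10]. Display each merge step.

Divide and conquer:
  Merge [10] + [-3] -> [-3, 10]
  Merge [15] + [10] -> [10, 15]
  Merge [-3, 10] + [10, 15] -> [-3, 10, 10, 15]


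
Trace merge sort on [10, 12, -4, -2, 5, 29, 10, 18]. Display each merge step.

Divide and conquer:
  Merge [10] + [12] -> [10, 12]
  Merge [-4] + [-2] -> [-4, -2]
  Merge [10, 12] + [-4, -2] -> [-4, -2, 10, 12]
  Merge [5] + [29] -> [5, 29]
  Merge [10] + [18] -> [10, 18]
  Merge [5, 29] + [10, 18] -> [5, 10, 18, 29]
  Merge [-4, -2, 10, 12] + [5, 10, 18, 29] -> [-4, -2, 5, 10, 10, 12, 18, 29]


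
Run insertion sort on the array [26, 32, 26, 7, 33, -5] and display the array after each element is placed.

First element 26 is already 'sorted'
Insert 32: shifted 0 elements -> [26, 32, 26, 7, 33, -5]
Insert 26: shifted 1 elements -> [26, 26, 32, 7, 33, -5]
Insert 7: shifted 3 elements -> [7, 26, 26, 32, 33, -5]
Insert 33: shifted 0 elements -> [7, 26, 26, 32, 33, -5]
Insert -5: shifted 5 elements -> [-5, 7, 26, 26, 32, 33]


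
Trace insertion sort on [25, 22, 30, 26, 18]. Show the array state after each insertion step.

First element 25 is already 'sorted'
Insert 22: shifted 1 elements -> [22, 25, 30, 26, 18]
Insert 30: shifted 0 elements -> [22, 25, 30, 26, 18]
Insert 26: shifted 1 elements -> [22, 25, 26, 30, 18]
Insert 18: shifted 4 elements -> [18, 22, 25, 26, 30]


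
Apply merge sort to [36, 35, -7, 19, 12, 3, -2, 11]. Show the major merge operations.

Divide and conquer:
  Merge [36] + [35] -> [35, 36]
  Merge [-7] + [19] -> [-7, 19]
  Merge [35, 36] + [-7, 19] -> [-7, 19, 35, 36]
  Merge [12] + [3] -> [3, 12]
  Merge [-2] + [11] -> [-2, 11]
  Merge [3, 12] + [-2, 11] -> [-2, 3, 11, 12]
  Merge [-7, 19, 35, 36] + [-2, 3, 11, 12] -> [-7, -2, 3, 11, 12, 19, 35, 36]


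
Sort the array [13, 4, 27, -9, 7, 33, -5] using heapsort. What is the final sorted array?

Build heap: [33, 7, 27, -9, 4, 13, -5]
Extract 33: [27, 7, 13, -9, 4, -5, 33]
Extract 27: [13, 7, -5, -9, 4, 27, 33]
Extract 13: [7, 4, -5, -9, 13, 27, 33]
Extract 7: [4, -9, -5, 7, 13, 27, 33]
Extract 4: [-5, -9, 4, 7, 13, 27, 33]
Extract -5: [-9, -5, 4, 7, 13, 27, 33]


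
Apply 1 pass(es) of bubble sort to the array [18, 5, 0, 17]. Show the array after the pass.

After pass 1: [5, 0, 17, 18] (3 swaps)
Total swaps: 3


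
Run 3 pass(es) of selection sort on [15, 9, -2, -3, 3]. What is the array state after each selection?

Pass 1: Select minimum -3 at index 3, swap -> [-3, 9, -2, 15, 3]
Pass 2: Select minimum -2 at index 2, swap -> [-3, -2, 9, 15, 3]
Pass 3: Select minimum 3 at index 4, swap -> [-3, -2, 3, 15, 9]


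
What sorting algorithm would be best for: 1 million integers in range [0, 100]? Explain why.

Best choice: Counting sort
Reason: O(n + k) where k=100 is small; linear time beats O(n log n)


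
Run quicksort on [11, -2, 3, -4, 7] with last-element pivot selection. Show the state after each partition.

Partition 1: pivot=7 at index 3 -> [-2, 3, -4, 7, 11]
Partition 2: pivot=-4 at index 0 -> [-4, 3, -2, 7, 11]
Partition 3: pivot=-2 at index 1 -> [-4, -2, 3, 7, 11]


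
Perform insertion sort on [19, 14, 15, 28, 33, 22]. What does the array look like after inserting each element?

First element 19 is already 'sorted'
Insert 14: shifted 1 elements -> [14, 19, 15, 28, 33, 22]
Insert 15: shifted 1 elements -> [14, 15, 19, 28, 33, 22]
Insert 28: shifted 0 elements -> [14, 15, 19, 28, 33, 22]
Insert 33: shifted 0 elements -> [14, 15, 19, 28, 33, 22]
Insert 22: shifted 2 elements -> [14, 15, 19, 22, 28, 33]


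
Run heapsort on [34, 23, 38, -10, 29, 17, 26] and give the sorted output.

Build heap: [38, 29, 34, -10, 23, 17, 26]
Extract 38: [34, 29, 26, -10, 23, 17, 38]
Extract 34: [29, 23, 26, -10, 17, 34, 38]
Extract 29: [26, 23, 17, -10, 29, 34, 38]
Extract 26: [23, -10, 17, 26, 29, 34, 38]
Extract 23: [17, -10, 23, 26, 29, 34, 38]
Extract 17: [-10, 17, 23, 26, 29, 34, 38]


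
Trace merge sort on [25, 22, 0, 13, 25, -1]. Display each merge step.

Divide and conquer:
  Merge [22] + [0] -> [0, 22]
  Merge [25] + [0, 22] -> [0, 22, 25]
  Merge [25] + [-1] -> [-1, 25]
  Merge [13] + [-1, 25] -> [-1, 13, 25]
  Merge [0, 22, 25] + [-1, 13, 25] -> [-1, 0, 13, 22, 25, 25]


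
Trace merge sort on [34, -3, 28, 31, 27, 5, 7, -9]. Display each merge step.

Divide and conquer:
  Merge [34] + [-3] -> [-3, 34]
  Merge [28] + [31] -> [28, 31]
  Merge [-3, 34] + [28, 31] -> [-3, 28, 31, 34]
  Merge [27] + [5] -> [5, 27]
  Merge [7] + [-9] -> [-9, 7]
  Merge [5, 27] + [-9, 7] -> [-9, 5, 7, 27]
  Merge [-3, 28, 31, 34] + [-9, 5, 7, 27] -> [-9, -3, 5, 7, 27, 28, 31, 34]


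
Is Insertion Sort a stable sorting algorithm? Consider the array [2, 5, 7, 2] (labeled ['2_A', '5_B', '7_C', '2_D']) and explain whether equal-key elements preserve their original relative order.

Trace Insertion Sort on the labeled array (the key is the number; the letter only tracks identity):
  Insert 5_B at index 1: [2_A, 5_B, 7_C, 2_D]
  Insert 7_C at index 2: [2_A, 5_B, 7_C, 2_D]
  Insert 2_D at index 1: [2_A, 2_D, 5_B, 7_C]
Final order: [2_A, 2_D, 5_B, 7_C]
Equal keys:
  value 2: originally 2_A, 2_D; after sorting 2_A, 2_D -> order preserved
All equal keys kept their original relative order. Insertion Sort is stable: elements are shifted only while they are strictly greater than the key, so a key is inserted after any equal elements already placed.
Answer: Stable


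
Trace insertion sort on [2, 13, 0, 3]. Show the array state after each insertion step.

First element 2 is already 'sorted'
Insert 13: shifted 0 elements -> [2, 13, 0, 3]
Insert 0: shifted 2 elements -> [0, 2, 13, 3]
Insert 3: shifted 1 elements -> [0, 2, 3, 13]


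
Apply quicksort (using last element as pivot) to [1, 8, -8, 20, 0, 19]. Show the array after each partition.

Partition 1: pivot=19 at index 4 -> [1, 8, -8, 0, 19, 20]
Partition 2: pivot=0 at index 1 -> [-8, 0, 1, 8, 19, 20]
Partition 3: pivot=8 at index 3 -> [-8, 0, 1, 8, 19, 20]


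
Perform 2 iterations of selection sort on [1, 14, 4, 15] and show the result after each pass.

Pass 1: Select minimum 1 at index 0, swap -> [1, 14, 4, 15]
Pass 2: Select minimum 4 at index 2, swap -> [1, 4, 14, 15]


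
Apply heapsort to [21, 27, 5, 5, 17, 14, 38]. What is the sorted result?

Build heap: [38, 27, 21, 5, 17, 14, 5]
Extract 38: [27, 17, 21, 5, 5, 14, 38]
Extract 27: [21, 17, 14, 5, 5, 27, 38]
Extract 21: [17, 5, 14, 5, 21, 27, 38]
Extract 17: [14, 5, 5, 17, 21, 27, 38]
Extract 14: [5, 5, 14, 17, 21, 27, 38]
Extract 5: [5, 5, 14, 17, 21, 27, 38]


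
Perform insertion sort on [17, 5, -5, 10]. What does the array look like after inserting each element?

First element 17 is already 'sorted'
Insert 5: shifted 1 elements -> [5, 17, -5, 10]
Insert -5: shifted 2 elements -> [-5, 5, 17, 10]
Insert 10: shifted 1 elements -> [-5, 5, 10, 17]


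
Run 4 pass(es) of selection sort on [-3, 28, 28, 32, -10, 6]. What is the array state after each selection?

Pass 1: Select minimum -10 at index 4, swap -> [-10, 28, 28, 32, -3, 6]
Pass 2: Select minimum -3 at index 4, swap -> [-10, -3, 28, 32, 28, 6]
Pass 3: Select minimum 6 at index 5, swap -> [-10, -3, 6, 32, 28, 28]
Pass 4: Select minimum 28 at index 4, swap -> [-10, -3, 6, 28, 32, 28]


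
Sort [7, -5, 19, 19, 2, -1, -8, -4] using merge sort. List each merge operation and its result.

Divide and conquer:
  Merge [7] + [-5] -> [-5, 7]
  Merge [19] + [19] -> [19, 19]
  Merge [-5, 7] + [19, 19] -> [-5, 7, 19, 19]
  Merge [2] + [-1] -> [-1, 2]
  Merge [-8] + [-4] -> [-8, -4]
  Merge [-1, 2] + [-8, -4] -> [-8, -4, -1, 2]
  Merge [-5, 7, 19, 19] + [-8, -4, -1, 2] -> [-8, -5, -4, -1, 2, 7, 19, 19]


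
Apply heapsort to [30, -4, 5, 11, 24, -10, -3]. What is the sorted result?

Build heap: [30, 24, 5, 11, -4, -10, -3]
Extract 30: [24, 11, 5, -3, -4, -10, 30]
Extract 24: [11, -3, 5, -10, -4, 24, 30]
Extract 11: [5, -3, -4, -10, 11, 24, 30]
Extract 5: [-3, -10, -4, 5, 11, 24, 30]
Extract -3: [-4, -10, -3, 5, 11, 24, 30]
Extract -4: [-10, -4, -3, 5, 11, 24, 30]


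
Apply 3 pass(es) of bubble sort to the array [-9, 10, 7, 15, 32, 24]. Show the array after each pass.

After pass 1: [-9, 7, 10, 15, 24, 32] (2 swaps)
After pass 2: [-9, 7, 10, 15, 24, 32] (0 swaps)
After pass 3: [-9, 7, 10, 15, 24, 32] (0 swaps)
Total swaps: 2


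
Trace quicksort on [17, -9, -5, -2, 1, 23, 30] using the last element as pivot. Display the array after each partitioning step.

Partition 1: pivot=30 at index 6 -> [17, -9, -5, -2, 1, 23, 30]
Partition 2: pivot=23 at index 5 -> [17, -9, -5, -2, 1, 23, 30]
Partition 3: pivot=1 at index 3 -> [-9, -5, -2, 1, 17, 23, 30]
Partition 4: pivot=-2 at index 2 -> [-9, -5, -2, 1, 17, 23, 30]
Partition 5: pivot=-5 at index 1 -> [-9, -5, -2, 1, 17, 23, 30]


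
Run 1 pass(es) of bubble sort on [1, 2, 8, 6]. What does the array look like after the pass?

After pass 1: [1, 2, 6, 8] (1 swaps)
Total swaps: 1


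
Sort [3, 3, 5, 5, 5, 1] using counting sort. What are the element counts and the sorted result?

Count array: [0, 1, 0, 2, 0, 3]
(count[i] = number of elements equal to i)
Cumulative count: [0, 1, 1, 3, 3, 6]
Sorted: [1, 3, 3, 5, 5, 5]


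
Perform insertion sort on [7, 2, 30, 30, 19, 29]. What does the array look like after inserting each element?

First element 7 is already 'sorted'
Insert 2: shifted 1 elements -> [2, 7, 30, 30, 19, 29]
Insert 30: shifted 0 elements -> [2, 7, 30, 30, 19, 29]
Insert 30: shifted 0 elements -> [2, 7, 30, 30, 19, 29]
Insert 19: shifted 2 elements -> [2, 7, 19, 30, 30, 29]
Insert 29: shifted 2 elements -> [2, 7, 19, 29, 30, 30]


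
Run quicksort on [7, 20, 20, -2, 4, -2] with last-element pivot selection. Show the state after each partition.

Partition 1: pivot=-2 at index 1 -> [-2, -2, 20, 7, 4, 20]
Partition 2: pivot=20 at index 5 -> [-2, -2, 20, 7, 4, 20]
Partition 3: pivot=4 at index 2 -> [-2, -2, 4, 7, 20, 20]
Partition 4: pivot=20 at index 4 -> [-2, -2, 4, 7, 20, 20]


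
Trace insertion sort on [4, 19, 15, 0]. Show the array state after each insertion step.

First element 4 is already 'sorted'
Insert 19: shifted 0 elements -> [4, 19, 15, 0]
Insert 15: shifted 1 elements -> [4, 15, 19, 0]
Insert 0: shifted 3 elements -> [0, 4, 15, 19]


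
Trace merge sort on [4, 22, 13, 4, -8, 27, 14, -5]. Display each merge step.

Divide and conquer:
  Merge [4] + [22] -> [4, 22]
  Merge [13] + [4] -> [4, 13]
  Merge [4, 22] + [4, 13] -> [4, 4, 13, 22]
  Merge [-8] + [27] -> [-8, 27]
  Merge [14] + [-5] -> [-5, 14]
  Merge [-8, 27] + [-5, 14] -> [-8, -5, 14, 27]
  Merge [4, 4, 13, 22] + [-8, -5, 14, 27] -> [-8, -5, 4, 4, 13, 14, 22, 27]


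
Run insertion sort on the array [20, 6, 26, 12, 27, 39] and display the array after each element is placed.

First element 20 is already 'sorted'
Insert 6: shifted 1 elements -> [6, 20, 26, 12, 27, 39]
Insert 26: shifted 0 elements -> [6, 20, 26, 12, 27, 39]
Insert 12: shifted 2 elements -> [6, 12, 20, 26, 27, 39]
Insert 27: shifted 0 elements -> [6, 12, 20, 26, 27, 39]
Insert 39: shifted 0 elements -> [6, 12, 20, 26, 27, 39]


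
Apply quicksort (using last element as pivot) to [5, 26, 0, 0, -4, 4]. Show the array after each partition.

Partition 1: pivot=4 at index 3 -> [0, 0, -4, 4, 5, 26]
Partition 2: pivot=-4 at index 0 -> [-4, 0, 0, 4, 5, 26]
Partition 3: pivot=0 at index 2 -> [-4, 0, 0, 4, 5, 26]
Partition 4: pivot=26 at index 5 -> [-4, 0, 0, 4, 5, 26]


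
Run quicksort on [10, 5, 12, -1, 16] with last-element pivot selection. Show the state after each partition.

Partition 1: pivot=16 at index 4 -> [10, 5, 12, -1, 16]
Partition 2: pivot=-1 at index 0 -> [-1, 5, 12, 10, 16]
Partition 3: pivot=10 at index 2 -> [-1, 5, 10, 12, 16]


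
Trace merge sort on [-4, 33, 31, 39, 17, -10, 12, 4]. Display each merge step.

Divide and conquer:
  Merge [-4] + [33] -> [-4, 33]
  Merge [31] + [39] -> [31, 39]
  Merge [-4, 33] + [31, 39] -> [-4, 31, 33, 39]
  Merge [17] + [-10] -> [-10, 17]
  Merge [12] + [4] -> [4, 12]
  Merge [-10, 17] + [4, 12] -> [-10, 4, 12, 17]
  Merge [-4, 31, 33, 39] + [-10, 4, 12, 17] -> [-10, -4, 4, 12, 17, 31, 33, 39]


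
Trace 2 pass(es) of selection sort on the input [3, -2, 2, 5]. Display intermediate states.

Pass 1: Select minimum -2 at index 1, swap -> [-2, 3, 2, 5]
Pass 2: Select minimum 2 at index 2, swap -> [-2, 2, 3, 5]


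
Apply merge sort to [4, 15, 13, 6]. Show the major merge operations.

Divide and conquer:
  Merge [4] + [15] -> [4, 15]
  Merge [13] + [6] -> [6, 13]
  Merge [4, 15] + [6, 13] -> [4, 6, 13, 15]


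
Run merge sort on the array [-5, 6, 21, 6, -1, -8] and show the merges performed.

Divide and conquer:
  Merge [6] + [21] -> [6, 21]
  Merge [-5] + [6, 21] -> [-5, 6, 21]
  Merge [-1] + [-8] -> [-8, -1]
  Merge [6] + [-8, -1] -> [-8, -1, 6]
  Merge [-5, 6, 21] + [-8, -1, 6] -> [-8, -5, -1, 6, 6, 21]


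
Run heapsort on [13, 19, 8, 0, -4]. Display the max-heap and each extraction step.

Build heap: [19, 13, 8, 0, -4]
Extract 19: [13, 0, 8, -4, 19]
Extract 13: [8, 0, -4, 13, 19]
Extract 8: [0, -4, 8, 13, 19]
Extract 0: [-4, 0, 8, 13, 19]


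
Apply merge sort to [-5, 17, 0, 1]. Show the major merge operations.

Divide and conquer:
  Merge [-5] + [17] -> [-5, 17]
  Merge [0] + [1] -> [0, 1]
  Merge [-5, 17] + [0, 1] -> [-5, 0, 1, 17]


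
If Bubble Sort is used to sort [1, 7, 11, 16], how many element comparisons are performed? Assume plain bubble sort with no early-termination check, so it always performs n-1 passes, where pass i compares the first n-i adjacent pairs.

Pass 1: compare adjacent pairs (0,1)..(2,3) = 3 comparison(s), 0 swap(s) -> [1, 7, 11, 16]
Pass 2: compare adjacent pairs (0,1)..(1,2) = 2 comparison(s), 0 swap(s) -> [1, 7, 11, 16]
Pass 3: compare adjacent pairs (0,1)..(0,1) = 1 comparison(s), 0 swap(s) -> [1, 7, 11, 16]
Total comparisons: 3 + 2 + 1 = 6


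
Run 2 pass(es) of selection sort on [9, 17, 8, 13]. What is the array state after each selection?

Pass 1: Select minimum 8 at index 2, swap -> [8, 17, 9, 13]
Pass 2: Select minimum 9 at index 2, swap -> [8, 9, 17, 13]


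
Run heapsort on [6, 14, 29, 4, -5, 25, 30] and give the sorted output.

Build heap: [30, 14, 29, 4, -5, 25, 6]
Extract 30: [29, 14, 25, 4, -5, 6, 30]
Extract 29: [25, 14, 6, 4, -5, 29, 30]
Extract 25: [14, 4, 6, -5, 25, 29, 30]
Extract 14: [6, 4, -5, 14, 25, 29, 30]
Extract 6: [4, -5, 6, 14, 25, 29, 30]
Extract 4: [-5, 4, 6, 14, 25, 29, 30]


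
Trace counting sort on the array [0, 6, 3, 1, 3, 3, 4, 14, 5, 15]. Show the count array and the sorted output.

Count array: [1, 1, 0, 3, 1, 1, 1, 0, 0, 0, 0, 0, 0, 0, 1, 1]
(count[i] = number of elements equal to i)
Cumulative count: [1, 2, 2, 5, 6, 7, 8, 8, 8, 8, 8, 8, 8, 8, 9, 10]
Sorted: [0, 1, 3, 3, 3, 4, 5, 6, 14, 15]


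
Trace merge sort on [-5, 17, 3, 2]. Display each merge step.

Divide and conquer:
  Merge [-5] + [17] -> [-5, 17]
  Merge [3] + [2] -> [2, 3]
  Merge [-5, 17] + [2, 3] -> [-5, 2, 3, 17]


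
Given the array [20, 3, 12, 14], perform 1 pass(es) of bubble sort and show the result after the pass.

After pass 1: [3, 12, 14, 20] (3 swaps)
Total swaps: 3


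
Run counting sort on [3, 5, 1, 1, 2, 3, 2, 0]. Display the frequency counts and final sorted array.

Count array: [1, 2, 2, 2, 0, 1]
(count[i] = number of elements equal to i)
Cumulative count: [1, 3, 5, 7, 7, 8]
Sorted: [0, 1, 1, 2, 2, 3, 3, 5]


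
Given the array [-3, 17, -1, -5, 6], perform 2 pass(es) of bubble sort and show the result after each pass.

After pass 1: [-3, -1, -5, 6, 17] (3 swaps)
After pass 2: [-3, -5, -1, 6, 17] (1 swaps)
Total swaps: 4


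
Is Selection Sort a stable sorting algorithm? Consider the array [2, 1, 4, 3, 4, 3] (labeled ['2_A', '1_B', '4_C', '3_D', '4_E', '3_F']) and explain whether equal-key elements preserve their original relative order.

Trace Selection Sort on the labeled array (the key is the number; the letter only tracks identity):
  Pass 1: minimum of unsorted part is 1_B at index 1; swap it with 2_A at index 0 -> [1_B, 2_A, 4_C, 3_D, 4_E, 3_F]
  Pass 2: minimum 2_A is already at index 1; no swap -> [1_B, 2_A, 4_C, 3_D, 4_E, 3_F]
  Pass 3: minimum of unsorted part is 3_D at index 3; swap it with 4_C at index 2 -> [1_B, 2_A, 3_D, 4_C, 4_E, 3_F]
  Pass 4: minimum of unsorted part is 3_F at index 5; swap it with 4_C at index 3 -> [1_B, 2_A, 3_D, 3_F, 4_E, 4_C]
  Pass 5: minimum 4_E is already at index 4; no swap -> [1_B, 2_A, 3_D, 3_F, 4_E, 4_C]
Final order: [1_B, 2_A, 3_D, 3_F, 4_E, 4_C]
Equal keys:
  value 3: originally 3_D, 3_F; after sorting 3_D, 3_F -> order preserved
  value 4: originally 4_C, 4_E; after sorting 4_E, 4_C -> order changed
Equal keys were reordered, so Selection Sort is not stable: the long-range swap that moves the minimum into place can carry an element past an equal key. (One such input is enough; an unstable sort may happen to preserve order on other inputs, but it gives no guarantee.)
Answer: Not stable


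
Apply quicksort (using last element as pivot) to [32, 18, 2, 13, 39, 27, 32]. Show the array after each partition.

Partition 1: pivot=32 at index 5 -> [32, 18, 2, 13, 27, 32, 39]
Partition 2: pivot=27 at index 3 -> [18, 2, 13, 27, 32, 32, 39]
Partition 3: pivot=13 at index 1 -> [2, 13, 18, 27, 32, 32, 39]


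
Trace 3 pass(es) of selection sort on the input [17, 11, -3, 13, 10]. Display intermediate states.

Pass 1: Select minimum -3 at index 2, swap -> [-3, 11, 17, 13, 10]
Pass 2: Select minimum 10 at index 4, swap -> [-3, 10, 17, 13, 11]
Pass 3: Select minimum 11 at index 4, swap -> [-3, 10, 11, 13, 17]


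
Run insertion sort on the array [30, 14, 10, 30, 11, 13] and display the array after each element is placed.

First element 30 is already 'sorted'
Insert 14: shifted 1 elements -> [14, 30, 10, 30, 11, 13]
Insert 10: shifted 2 elements -> [10, 14, 30, 30, 11, 13]
Insert 30: shifted 0 elements -> [10, 14, 30, 30, 11, 13]
Insert 11: shifted 3 elements -> [10, 11, 14, 30, 30, 13]
Insert 13: shifted 3 elements -> [10, 11, 13, 14, 30, 30]


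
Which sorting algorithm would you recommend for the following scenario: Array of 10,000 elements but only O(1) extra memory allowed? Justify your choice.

Best choice: Heapsort
Reason: Heapsort rearranges the array in place using O(1) auxiliary space and still guarantees O(n log n) time; quicksort partitions in place but needs Theta(log n) stack space for recursion (O(n) in the worst case), and mergesort requires O(n) auxiliary space


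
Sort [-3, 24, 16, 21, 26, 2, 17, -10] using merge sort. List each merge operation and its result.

Divide and conquer:
  Merge [-3] + [24] -> [-3, 24]
  Merge [16] + [21] -> [16, 21]
  Merge [-3, 24] + [16, 21] -> [-3, 16, 21, 24]
  Merge [26] + [2] -> [2, 26]
  Merge [17] + [-10] -> [-10, 17]
  Merge [2, 26] + [-10, 17] -> [-10, 2, 17, 26]
  Merge [-3, 16, 21, 24] + [-10, 2, 17, 26] -> [-10, -3, 2, 16, 17, 21, 24, 26]


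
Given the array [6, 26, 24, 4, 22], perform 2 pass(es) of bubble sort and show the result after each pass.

After pass 1: [6, 24, 4, 22, 26] (3 swaps)
After pass 2: [6, 4, 22, 24, 26] (2 swaps)
Total swaps: 5


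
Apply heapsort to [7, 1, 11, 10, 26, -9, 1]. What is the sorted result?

Build heap: [26, 10, 11, 7, 1, -9, 1]
Extract 26: [11, 10, 1, 7, 1, -9, 26]
Extract 11: [10, 7, 1, -9, 1, 11, 26]
Extract 10: [7, 1, 1, -9, 10, 11, 26]
Extract 7: [1, -9, 1, 7, 10, 11, 26]
Extract 1: [1, -9, 1, 7, 10, 11, 26]
Extract 1: [-9, 1, 1, 7, 10, 11, 26]


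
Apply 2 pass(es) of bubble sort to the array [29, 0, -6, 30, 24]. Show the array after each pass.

After pass 1: [0, -6, 29, 24, 30] (3 swaps)
After pass 2: [-6, 0, 24, 29, 30] (2 swaps)
Total swaps: 5


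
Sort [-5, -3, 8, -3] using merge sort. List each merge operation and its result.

Divide and conquer:
  Merge [-5] + [-3] -> [-5, -3]
  Merge [8] + [-3] -> [-3, 8]
  Merge [-5, -3] + [-3, 8] -> [-5, -3, -3, 8]


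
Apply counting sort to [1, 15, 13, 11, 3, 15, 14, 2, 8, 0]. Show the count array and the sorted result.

Count array: [1, 1, 1, 1, 0, 0, 0, 0, 1, 0, 0, 1, 0, 1, 1, 2]
(count[i] = number of elements equal to i)
Cumulative count: [1, 2, 3, 4, 4, 4, 4, 4, 5, 5, 5, 6, 6, 7, 8, 10]
Sorted: [0, 1, 2, 3, 8, 11, 13, 14, 15, 15]


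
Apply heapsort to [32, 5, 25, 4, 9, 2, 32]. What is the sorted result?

Build heap: [32, 9, 32, 4, 5, 2, 25]
Extract 32: [32, 9, 25, 4, 5, 2, 32]
Extract 32: [25, 9, 2, 4, 5, 32, 32]
Extract 25: [9, 5, 2, 4, 25, 32, 32]
Extract 9: [5, 4, 2, 9, 25, 32, 32]
Extract 5: [4, 2, 5, 9, 25, 32, 32]
Extract 4: [2, 4, 5, 9, 25, 32, 32]


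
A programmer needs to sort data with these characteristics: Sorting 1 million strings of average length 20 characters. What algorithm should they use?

Best choice: MSD radix sort or Mergesort
Reason: MSD radix sort is a non-comparison sort that buckets the strings by successive character positions, running in time proportional to the total number of characters examined rather than O(n log n) string comparisons; mergesort is a stable O(n log n)-comparison alternative that works for arbitrary variable-length keys
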